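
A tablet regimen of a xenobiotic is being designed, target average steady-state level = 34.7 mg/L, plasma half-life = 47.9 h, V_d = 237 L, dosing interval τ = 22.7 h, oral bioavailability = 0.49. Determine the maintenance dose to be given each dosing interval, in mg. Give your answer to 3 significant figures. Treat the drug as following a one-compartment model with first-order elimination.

k = ln2 / t½ = 0.693147 / 47.9 = 0.01447 h⁻¹
CL = k × Vd = 0.01447 × 237 = 3.429 L/h
At steady state, F × (Dose/τ) = Css × CL.
Dose = Css × CL × τ / F = 34.7 × 3.429 × 22.7 / 0.49 = 5512 mg

5510 mg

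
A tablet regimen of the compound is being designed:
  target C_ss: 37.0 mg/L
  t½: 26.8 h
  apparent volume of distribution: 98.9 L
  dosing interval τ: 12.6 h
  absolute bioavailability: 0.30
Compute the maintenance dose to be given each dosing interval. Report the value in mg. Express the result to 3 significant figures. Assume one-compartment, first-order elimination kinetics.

3980 mg

k = ln2 / t½ = 0.693147 / 26.8 = 0.02586 h⁻¹
CL = k × Vd = 0.02586 × 98.9 = 2.558 L/h
At steady state, F × (Dose/τ) = Css × CL.
Dose = Css × CL × τ / F = 37.0 × 2.558 × 12.6 / 0.30 = 3975 mg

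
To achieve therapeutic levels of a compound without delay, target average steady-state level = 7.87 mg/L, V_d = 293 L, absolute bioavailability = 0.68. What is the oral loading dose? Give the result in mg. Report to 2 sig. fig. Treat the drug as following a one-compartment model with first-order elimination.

3400 mg

LD = Css × Vd / F = 7.87 × 293 / 0.68 = 3391 mg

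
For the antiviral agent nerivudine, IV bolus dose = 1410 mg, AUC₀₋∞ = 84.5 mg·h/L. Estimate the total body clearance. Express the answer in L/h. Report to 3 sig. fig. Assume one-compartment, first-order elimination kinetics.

CL = Dose / AUC = 1410 / 84.5 = 16.69 L/h

16.7 L/h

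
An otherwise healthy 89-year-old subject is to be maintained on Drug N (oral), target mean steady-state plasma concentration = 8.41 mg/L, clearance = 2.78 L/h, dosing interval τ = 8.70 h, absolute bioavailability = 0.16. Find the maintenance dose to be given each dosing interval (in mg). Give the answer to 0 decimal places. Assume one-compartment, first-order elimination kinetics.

At steady state, F × (Dose/τ) = Css × CL.
Dose = Css × CL × τ / F = 8.41 × 2.780 × 8.70 / 0.16 = 1271 mg

1271 mg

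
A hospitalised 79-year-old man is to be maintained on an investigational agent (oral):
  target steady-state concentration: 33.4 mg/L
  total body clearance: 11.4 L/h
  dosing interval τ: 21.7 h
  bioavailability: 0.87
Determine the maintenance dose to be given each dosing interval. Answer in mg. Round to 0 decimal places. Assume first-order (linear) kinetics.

At steady state, F × (Dose/τ) = Css × CL.
Dose = Css × CL × τ / F = 33.4 × 11.40 × 21.7 / 0.87 = 9497 mg

9497 mg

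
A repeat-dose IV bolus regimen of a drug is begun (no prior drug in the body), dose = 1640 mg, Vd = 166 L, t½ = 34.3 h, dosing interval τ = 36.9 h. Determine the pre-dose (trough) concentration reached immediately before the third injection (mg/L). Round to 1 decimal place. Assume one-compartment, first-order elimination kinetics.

C₀ per dose = Dose / Vd = 1640 / 166 = 9.880 mg/L
k = ln2 / t½ = 0.693147 / 34.3 = 0.02021 h⁻¹
Fraction remaining after one interval: r = e^(−kτ) = e^(−0.02021 × 36.9) = 0.4744
Before dose 3, 2 doses have been given (aged 1τ, 2τ).
C_trough = C₀ × (r + r²) = 9.880 × (0.4744 + 0.2251) = 6.911 mg/L

6.9 mg/L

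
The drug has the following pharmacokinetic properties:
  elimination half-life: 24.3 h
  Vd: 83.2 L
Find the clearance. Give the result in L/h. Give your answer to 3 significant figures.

k = ln2 / t½ = 0.693147 / 24.3 = 0.02852 h⁻¹
CL = k × Vd = 0.02852 × 83.2 = 2.373 L/h

2.37 L/h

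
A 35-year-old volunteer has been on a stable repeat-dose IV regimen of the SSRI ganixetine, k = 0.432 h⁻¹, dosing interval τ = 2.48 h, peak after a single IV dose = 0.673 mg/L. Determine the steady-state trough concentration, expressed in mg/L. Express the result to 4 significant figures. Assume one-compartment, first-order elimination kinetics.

e^(−kτ) = e^(−0.4320 × 2.48) = 0.3425
Accumulation ratio R = 1 / (1 − e^(−kτ)) = 1 / (1 − 0.3425) = 1.521
Steady-state trough = C₀ × R × e^(−kτ) = 0.673 × 1.521 × 0.3425 = 0.3506 mg/L

0.3506 mg/L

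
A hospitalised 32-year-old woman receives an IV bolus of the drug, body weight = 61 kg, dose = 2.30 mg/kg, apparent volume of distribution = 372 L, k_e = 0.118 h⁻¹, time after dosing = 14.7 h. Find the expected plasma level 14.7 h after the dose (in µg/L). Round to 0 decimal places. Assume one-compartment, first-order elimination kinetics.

67 µg/L

Total dose = 2.30 × 61 = 140.3 mg
C₀ = Dose / Vd = 140.3 / 372 = 0.3772 mg/L
C = C₀ · e^(−k·t) = 0.3772 × e^(−0.1180 × 14.7)
  = 0.3772 × 0.1765 = 0.06658 mg/L
Convert: 0.06658 mg/L × 1000 = 66.58 µg/L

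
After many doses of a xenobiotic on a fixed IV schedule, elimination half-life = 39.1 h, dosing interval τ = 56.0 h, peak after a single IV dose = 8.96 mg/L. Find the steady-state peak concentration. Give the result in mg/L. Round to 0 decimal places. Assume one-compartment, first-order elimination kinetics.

14 mg/L

k = ln2 / t½ = 0.693147 / 39.1 = 0.01773 h⁻¹
e^(−kτ) = e^(−0.01773 × 56.0) = 0.3705
Accumulation ratio R = 1 / (1 − e^(−kτ)) = 1 / (1 − 0.3705) = 1.589
Steady-state peak = C₀ × R = 8.96 × 1.589 = 14.24 mg/L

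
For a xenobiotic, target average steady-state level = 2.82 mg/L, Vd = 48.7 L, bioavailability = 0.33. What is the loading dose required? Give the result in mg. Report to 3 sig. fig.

416 mg

LD = Css × Vd / F = 2.82 × 48.7 / 0.33 = 416.2 mg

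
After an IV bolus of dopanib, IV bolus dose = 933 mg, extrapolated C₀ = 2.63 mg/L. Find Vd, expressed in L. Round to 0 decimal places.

355 L

Vd = Dose / C₀ = 933.0 / 2.63 = 354.8 L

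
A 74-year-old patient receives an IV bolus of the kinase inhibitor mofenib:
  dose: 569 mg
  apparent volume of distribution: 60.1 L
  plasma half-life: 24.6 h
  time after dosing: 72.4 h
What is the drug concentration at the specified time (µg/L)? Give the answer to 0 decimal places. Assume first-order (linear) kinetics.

1231 µg/L

C₀ = Dose / Vd = 569.0 / 60.1 = 9.468 mg/L
k = ln2 / t½ = 0.693147 / 24.6 = 0.02818 h⁻¹
C = C₀ · e^(−k·t) = 9.468 × e^(−0.02818 × 72.4)
  = 9.468 × 0.1300 = 1.231 mg/L
Convert: 1.231 mg/L × 1000 = 1231 µg/L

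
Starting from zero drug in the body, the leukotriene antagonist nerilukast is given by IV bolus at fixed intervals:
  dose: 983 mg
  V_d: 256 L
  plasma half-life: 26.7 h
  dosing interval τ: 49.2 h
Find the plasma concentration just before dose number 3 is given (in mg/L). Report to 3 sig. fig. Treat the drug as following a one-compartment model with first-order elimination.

1.37 mg/L

C₀ per dose = Dose / Vd = 983 / 256 = 3.840 mg/L
k = ln2 / t½ = 0.693147 / 26.7 = 0.02596 h⁻¹
Fraction remaining after one interval: r = e^(−kτ) = e^(−0.02596 × 49.2) = 0.2788
Before dose 3, 2 doses have been given (aged 1τ, 2τ).
C_trough = C₀ × (r + r²) = 3.840 × (0.2788 + 0.07773) = 1.369 mg/L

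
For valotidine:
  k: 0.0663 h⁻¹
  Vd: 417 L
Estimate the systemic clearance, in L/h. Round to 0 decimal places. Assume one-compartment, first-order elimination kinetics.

28 L/h

CL = k × Vd = 0.0663 × 417 = 27.65 L/h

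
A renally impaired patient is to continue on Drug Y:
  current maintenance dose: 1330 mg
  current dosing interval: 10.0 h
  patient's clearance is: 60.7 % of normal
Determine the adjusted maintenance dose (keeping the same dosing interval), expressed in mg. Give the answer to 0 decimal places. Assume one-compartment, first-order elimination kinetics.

807 mg

To keep the same average steady-state level, dosing rate must scale with clearance.
CL ratio = 60.7 / 100 = 0.6070
New dose (same interval) = 1330 × 0.6070 = 807.3 mg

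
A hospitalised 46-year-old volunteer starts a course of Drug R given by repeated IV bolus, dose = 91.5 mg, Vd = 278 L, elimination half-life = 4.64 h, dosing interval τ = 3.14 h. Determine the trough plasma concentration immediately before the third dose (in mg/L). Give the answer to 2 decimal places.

0.33 mg/L

C₀ per dose = Dose / Vd = 91.5 / 278 = 0.3291 mg/L
k = ln2 / t½ = 0.693147 / 4.64 = 0.1494 h⁻¹
Fraction remaining after one interval: r = e^(−kτ) = e^(−0.1494 × 3.14) = 0.6256
Before dose 3, 2 doses have been given (aged 1τ, 2τ).
C_trough = C₀ × (r + r²) = 0.3291 × (0.6256 + 0.3914) = 0.3347 mg/L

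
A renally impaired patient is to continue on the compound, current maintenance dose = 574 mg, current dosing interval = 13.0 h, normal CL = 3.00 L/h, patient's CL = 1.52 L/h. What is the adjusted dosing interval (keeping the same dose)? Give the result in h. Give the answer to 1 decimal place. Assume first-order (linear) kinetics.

To keep the same average steady-state level, dosing rate must scale with clearance.
CL ratio = 1.52 / 3.00 = 0.5067
New interval (same dose) = 13.0 / 0.5067 = 25.66 h

25.7 h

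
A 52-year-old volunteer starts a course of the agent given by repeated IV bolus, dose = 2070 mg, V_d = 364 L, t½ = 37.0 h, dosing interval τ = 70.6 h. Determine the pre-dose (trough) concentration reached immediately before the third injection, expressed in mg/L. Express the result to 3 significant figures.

C₀ per dose = Dose / Vd = 2070 / 364 = 5.687 mg/L
k = ln2 / t½ = 0.693147 / 37.0 = 0.01873 h⁻¹
Fraction remaining after one interval: r = e^(−kτ) = e^(−0.01873 × 70.6) = 0.2665
Before dose 3, 2 doses have been given (aged 1τ, 2τ).
C_trough = C₀ × (r + r²) = 5.687 × (0.2665 + 0.07102) = 1.919 mg/L

1.92 mg/L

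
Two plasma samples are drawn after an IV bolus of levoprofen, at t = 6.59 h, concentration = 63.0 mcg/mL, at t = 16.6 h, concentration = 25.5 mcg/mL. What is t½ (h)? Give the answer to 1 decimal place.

k = ln(C₁/C₂) / (t₂ − t₁) = ln(63.0/25.5) / (16.6 − 6.59)
  = 0.9045 / 10.01 = 0.09036 h⁻¹
t½ = ln2 / k = 0.693147 / 0.09036 = 7.671 h

7.7 h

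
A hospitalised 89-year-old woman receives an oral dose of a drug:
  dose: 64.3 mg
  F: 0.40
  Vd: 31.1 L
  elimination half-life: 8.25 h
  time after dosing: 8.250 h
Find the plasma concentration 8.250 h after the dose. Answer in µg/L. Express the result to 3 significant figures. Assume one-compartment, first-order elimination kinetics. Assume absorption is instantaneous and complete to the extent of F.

Amount reaching circulation = F × Dose = 0.40 × 64.30 = 25.72 mg
C₀ = F·Dose / Vd = 25.72 / 31.1 = 0.8270 mg/L
k = ln2 / t½ = 0.693147 / 8.25 = 0.08402 h⁻¹
t / t½ = 8.250 / 8.25 = 1 half-lives
C = C₀ × (1/2)^1 = 0.8270 × 0.5000 = 0.4135 mg/L
Convert: 0.4135 mg/L × 1000 = 413.5 µg/L

414 µg/L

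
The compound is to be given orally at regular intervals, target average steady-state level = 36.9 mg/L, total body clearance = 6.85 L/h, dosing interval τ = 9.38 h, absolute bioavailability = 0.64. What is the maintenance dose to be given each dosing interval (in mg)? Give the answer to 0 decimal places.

3705 mg

At steady state, F × (Dose/τ) = Css × CL.
Dose = Css × CL × τ / F = 36.9 × 6.850 × 9.38 / 0.64 = 3705 mg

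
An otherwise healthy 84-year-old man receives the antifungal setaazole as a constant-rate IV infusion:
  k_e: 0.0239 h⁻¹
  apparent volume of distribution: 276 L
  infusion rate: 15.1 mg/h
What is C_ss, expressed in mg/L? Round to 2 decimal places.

CL = k × Vd = 0.02390 × 276 = 6.596 L/h
At steady state Css = R₀ / CL = 15.1 / 6.596 = 2.289 mg/L

2.29 mg/L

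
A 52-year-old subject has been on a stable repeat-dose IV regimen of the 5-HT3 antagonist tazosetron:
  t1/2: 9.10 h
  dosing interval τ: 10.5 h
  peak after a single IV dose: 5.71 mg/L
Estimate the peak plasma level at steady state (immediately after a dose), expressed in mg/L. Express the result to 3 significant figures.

10.4 mg/L

k = ln2 / t½ = 0.693147 / 9.10 = 0.07617 h⁻¹
e^(−kτ) = e^(−0.07617 × 10.5) = 0.4494
Accumulation ratio R = 1 / (1 − e^(−kτ)) = 1 / (1 − 0.4494) = 1.816
Steady-state peak = C₀ × R = 5.71 × 1.816 = 10.37 mg/L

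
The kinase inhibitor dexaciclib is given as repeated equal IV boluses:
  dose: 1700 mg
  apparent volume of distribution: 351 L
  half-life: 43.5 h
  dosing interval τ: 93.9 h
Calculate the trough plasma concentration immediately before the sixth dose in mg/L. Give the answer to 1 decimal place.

C₀ per dose = Dose / Vd = 1700 / 351 = 4.843 mg/L
k = ln2 / t½ = 0.693147 / 43.5 = 0.01593 h⁻¹
Fraction remaining after one interval: r = e^(−kτ) = e^(−0.01593 × 93.9) = 0.2241
Before dose 6, 5 doses have been given (aged 1τ, 2τ, 3τ, 4τ, 5τ).
C_trough = C₀ × (r + r² + … + r^5) = C₀ × r(1−r^5)/(1−r)
        = 4.843 × 0.2241 × (1 − 0.0005652) / (1 − 0.2241) = 1.398 mg/L

1.4 mg/L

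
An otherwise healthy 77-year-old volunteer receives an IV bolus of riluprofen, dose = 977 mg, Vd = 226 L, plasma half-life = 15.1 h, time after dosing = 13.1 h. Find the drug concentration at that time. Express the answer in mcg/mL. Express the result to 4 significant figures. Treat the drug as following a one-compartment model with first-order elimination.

2.369 mcg/mL

C₀ = Dose / Vd = 977.0 / 226 = 4.323 mg/L
k = ln2 / t½ = 0.693147 / 15.1 = 0.04590 h⁻¹
C = C₀ · e^(−k·t) = 4.323 × e^(−0.04590 × 13.1)
  = 4.323 × 0.5481 = 2.369 mg/L
(2.369 mg/L = 2.369 mcg/mL)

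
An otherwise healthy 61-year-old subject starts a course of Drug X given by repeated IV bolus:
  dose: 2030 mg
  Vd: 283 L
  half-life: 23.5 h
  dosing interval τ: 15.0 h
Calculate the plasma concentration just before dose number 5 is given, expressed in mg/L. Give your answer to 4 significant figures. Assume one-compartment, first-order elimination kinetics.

10.69 mg/L

C₀ per dose = Dose / Vd = 2030 / 283 = 7.173 mg/L
k = ln2 / t½ = 0.693147 / 23.5 = 0.02950 h⁻¹
Fraction remaining after one interval: r = e^(−kτ) = e^(−0.02950 × 15.0) = 0.6424
Before dose 5, 4 doses have been given (aged 1τ, 2τ, 3τ, 4τ).
C_trough = C₀ × (r + r² + … + r^4) = C₀ × r(1−r^4)/(1−r)
        = 7.173 × 0.6424 × (1 − 0.1703) / (1 − 0.6424) = 10.69 mg/L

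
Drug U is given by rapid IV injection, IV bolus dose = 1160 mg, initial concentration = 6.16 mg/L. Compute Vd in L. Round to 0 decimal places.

188 L

Vd = Dose / C₀ = 1160 / 6.16 = 188.3 L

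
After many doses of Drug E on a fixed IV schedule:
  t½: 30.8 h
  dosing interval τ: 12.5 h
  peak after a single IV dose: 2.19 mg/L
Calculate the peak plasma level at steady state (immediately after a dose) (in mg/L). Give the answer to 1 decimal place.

k = ln2 / t½ = 0.693147 / 30.8 = 0.02250 h⁻¹
e^(−kτ) = e^(−0.02250 × 12.5) = 0.7548
Accumulation ratio R = 1 / (1 − e^(−kτ)) = 1 / (1 − 0.7548) = 4.078
Steady-state peak = C₀ × R = 2.19 × 4.078 = 8.931 mg/L

8.9 mg/L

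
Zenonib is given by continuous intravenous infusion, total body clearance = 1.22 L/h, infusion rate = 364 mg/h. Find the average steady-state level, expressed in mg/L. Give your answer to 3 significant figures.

298 mg/L

At steady state Css = R₀ / CL = 364 / 1.220 = 298.4 mg/L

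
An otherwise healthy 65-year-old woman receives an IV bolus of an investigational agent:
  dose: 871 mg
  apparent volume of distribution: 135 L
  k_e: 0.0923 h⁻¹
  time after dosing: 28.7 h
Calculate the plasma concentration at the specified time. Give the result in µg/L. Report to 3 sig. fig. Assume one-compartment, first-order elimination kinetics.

456 µg/L

C₀ = Dose / Vd = 871.0 / 135 = 6.452 mg/L
C = C₀ · e^(−k·t) = 6.452 × e^(−0.09230 × 28.7)
  = 6.452 × 0.07072 = 0.4563 mg/L
Convert: 0.4563 mg/L × 1000 = 456.3 µg/L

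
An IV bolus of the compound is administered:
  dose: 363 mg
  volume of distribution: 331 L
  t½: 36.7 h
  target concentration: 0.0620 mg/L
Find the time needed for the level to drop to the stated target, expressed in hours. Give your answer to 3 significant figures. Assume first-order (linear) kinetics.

152 h

C₀ = Dose / Vd = 363.0 / 331 = 1.097 mg/L
k = ln2 / t½ = 0.693147 / 36.7 = 0.01889 h⁻¹
t = ln(C₀ / C) / k = ln(1.097 / 0.0620) / 0.01889
  = ln(17.69) / 0.01889 = 2.873 / 0.01889 = 152.1 h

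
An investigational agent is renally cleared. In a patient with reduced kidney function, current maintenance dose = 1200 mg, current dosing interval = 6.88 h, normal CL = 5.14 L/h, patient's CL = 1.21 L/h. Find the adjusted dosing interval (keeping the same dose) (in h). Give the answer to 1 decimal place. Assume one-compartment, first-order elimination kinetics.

29.2 h

To keep the same average steady-state level, dosing rate must scale with clearance.
CL ratio = 1.21 / 5.14 = 0.2354
New interval (same dose) = 6.88 / 0.2354 = 29.23 h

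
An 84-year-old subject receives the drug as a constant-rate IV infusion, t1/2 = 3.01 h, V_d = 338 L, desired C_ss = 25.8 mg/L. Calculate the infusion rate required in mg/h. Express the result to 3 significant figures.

k = ln2 / t½ = 0.693147 / 3.01 = 0.2303 h⁻¹
CL = k × Vd = 0.2303 × 338 = 77.84 L/h
At steady state, infusion rate R₀ = Css × CL = 25.8 × 77.84 = 2008 mg/h

2010 mg/h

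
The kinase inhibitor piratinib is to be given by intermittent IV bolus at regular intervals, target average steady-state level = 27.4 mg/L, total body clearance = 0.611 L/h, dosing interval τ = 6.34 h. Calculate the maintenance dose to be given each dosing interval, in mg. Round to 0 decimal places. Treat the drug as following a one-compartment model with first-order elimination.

At steady state, Dose/τ = Css × CL.
Dose = Css × CL × τ = 27.4 × 0.6110 × 6.34 = 106.1 mg

106 mg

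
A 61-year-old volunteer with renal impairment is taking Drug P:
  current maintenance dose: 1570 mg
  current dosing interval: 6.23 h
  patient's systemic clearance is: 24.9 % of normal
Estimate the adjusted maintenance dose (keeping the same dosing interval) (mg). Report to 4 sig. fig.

To keep the same average steady-state level, dosing rate must scale with clearance.
CL ratio = 24.9 / 100 = 0.2490
New dose (same interval) = 1570 × 0.2490 = 390.9 mg

390.9 mg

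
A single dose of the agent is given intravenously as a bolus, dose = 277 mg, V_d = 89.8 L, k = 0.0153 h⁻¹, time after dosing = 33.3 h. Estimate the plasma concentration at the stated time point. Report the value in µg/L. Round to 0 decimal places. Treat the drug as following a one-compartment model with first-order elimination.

1853 µg/L

C₀ = Dose / Vd = 277.0 / 89.8 = 3.085 mg/L
C = C₀ · e^(−k·t) = 3.085 × e^(−0.01530 × 33.3)
  = 3.085 × 0.6008 = 1.853 mg/L
Convert: 1.853 mg/L × 1000 = 1853 µg/L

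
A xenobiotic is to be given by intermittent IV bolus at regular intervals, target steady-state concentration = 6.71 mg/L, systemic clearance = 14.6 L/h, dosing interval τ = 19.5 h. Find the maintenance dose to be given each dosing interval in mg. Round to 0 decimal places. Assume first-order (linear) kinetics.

1910 mg

At steady state, Dose/τ = Css × CL.
Dose = Css × CL × τ = 6.71 × 14.60 × 19.5 = 1910 mg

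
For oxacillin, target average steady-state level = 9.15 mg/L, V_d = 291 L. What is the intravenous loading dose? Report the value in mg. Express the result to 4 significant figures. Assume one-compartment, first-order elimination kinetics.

2663 mg

LD = Css × Vd = 9.15 × 291 = 2663 mg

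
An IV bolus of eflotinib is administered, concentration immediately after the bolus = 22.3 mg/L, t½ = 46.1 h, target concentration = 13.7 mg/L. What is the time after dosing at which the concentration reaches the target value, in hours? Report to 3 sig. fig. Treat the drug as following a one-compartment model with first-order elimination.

k = ln2 / t½ = 0.693147 / 46.1 = 0.01504 h⁻¹
t = ln(C₀ / C) / k = ln(22.30 / 13.7) / 0.01504
  = ln(1.628) / 0.01504 = 0.4874 / 0.01504 = 32.41 h

32.4 h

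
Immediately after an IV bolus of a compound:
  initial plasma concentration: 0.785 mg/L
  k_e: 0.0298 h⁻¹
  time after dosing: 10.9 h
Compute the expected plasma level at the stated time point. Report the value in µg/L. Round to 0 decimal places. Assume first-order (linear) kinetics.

567 µg/L

C = C₀ · e^(−k·t) = 0.7850 × e^(−0.02980 × 10.9)
  = 0.7850 × 0.7227 = 0.5673 mg/L
Convert: 0.5673 mg/L × 1000 = 567.3 µg/L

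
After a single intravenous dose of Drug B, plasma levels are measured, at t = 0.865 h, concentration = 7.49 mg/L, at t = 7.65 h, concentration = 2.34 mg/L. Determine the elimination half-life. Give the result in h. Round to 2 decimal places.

k = ln(C₁/C₂) / (t₂ − t₁) = ln(7.49/2.34) / (7.65 − 0.865)
  = 1.163 / 6.785 = 0.1714 h⁻¹
t½ = ln2 / k = 0.693147 / 0.1714 = 4.044 h

4.04 h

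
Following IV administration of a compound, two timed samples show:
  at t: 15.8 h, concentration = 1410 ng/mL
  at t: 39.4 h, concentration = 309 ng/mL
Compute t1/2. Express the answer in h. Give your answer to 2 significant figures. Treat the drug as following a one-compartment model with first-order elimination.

11 h

k = ln(C₁/C₂) / (t₂ − t₁) = ln(1410/309) / (39.4 − 15.8)
  = 1.518 / 23.60 = 0.06432 h⁻¹
t½ = ln2 / k = 0.693147 / 0.06432 = 10.78 h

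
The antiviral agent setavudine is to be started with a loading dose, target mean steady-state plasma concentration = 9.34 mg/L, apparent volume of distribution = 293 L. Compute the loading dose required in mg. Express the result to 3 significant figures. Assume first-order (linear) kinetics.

2740 mg

LD = Css × Vd = 9.34 × 293 = 2737 mg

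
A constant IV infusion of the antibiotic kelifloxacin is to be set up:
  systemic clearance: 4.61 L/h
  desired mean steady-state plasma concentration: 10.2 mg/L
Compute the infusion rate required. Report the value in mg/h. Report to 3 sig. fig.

At steady state, infusion rate R₀ = Css × CL = 10.2 × 4.610 = 47.02 mg/h

47.0 mg/h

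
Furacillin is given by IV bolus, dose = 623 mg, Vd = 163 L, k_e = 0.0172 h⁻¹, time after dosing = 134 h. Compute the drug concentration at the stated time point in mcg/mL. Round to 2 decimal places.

0.38 mcg/mL

C₀ = Dose / Vd = 623.0 / 163 = 3.822 mg/L
C = C₀ · e^(−k·t) = 3.822 × e^(−0.01720 × 134)
  = 3.822 × 0.09978 = 0.3814 mg/L
(0.3814 mg/L = 0.3814 mcg/mL)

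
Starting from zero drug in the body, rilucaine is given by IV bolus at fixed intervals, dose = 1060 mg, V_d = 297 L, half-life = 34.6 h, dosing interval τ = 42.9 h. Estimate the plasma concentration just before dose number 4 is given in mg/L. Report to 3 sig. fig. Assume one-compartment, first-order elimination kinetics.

2.42 mg/L

C₀ per dose = Dose / Vd = 1060 / 297 = 3.569 mg/L
k = ln2 / t½ = 0.693147 / 34.6 = 0.02003 h⁻¹
Fraction remaining after one interval: r = e^(−kτ) = e^(−0.02003 × 42.9) = 0.4235
Before dose 4, 3 doses have been given (aged 1τ, 2τ, 3τ).
C_trough = C₀ × (r + r² + … + r^3) = C₀ × r(1−r^3)/(1−r)
        = 3.569 × 0.4235 × (1 − 0.07596) / (1 − 0.4235) = 2.423 mg/L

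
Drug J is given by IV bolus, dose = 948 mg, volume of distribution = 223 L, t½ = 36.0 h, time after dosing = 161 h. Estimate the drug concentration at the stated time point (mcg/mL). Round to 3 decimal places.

0.192 mcg/mL

C₀ = Dose / Vd = 948.0 / 223 = 4.251 mg/L
k = ln2 / t½ = 0.693147 / 36.0 = 0.01925 h⁻¹
C = C₀ · e^(−k·t) = 4.251 × e^(−0.01925 × 161)
  = 4.251 × 0.04508 = 0.1916 mg/L
(0.1916 mg/L = 0.1916 mcg/mL)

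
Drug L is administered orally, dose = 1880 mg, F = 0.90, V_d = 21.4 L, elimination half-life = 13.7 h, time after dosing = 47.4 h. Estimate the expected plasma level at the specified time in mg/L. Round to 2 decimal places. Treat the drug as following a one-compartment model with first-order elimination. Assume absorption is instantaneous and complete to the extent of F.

7.19 mg/L

Amount reaching circulation = F × Dose = 0.90 × 1880 = 1692 mg
C₀ = F·Dose / Vd = 1692 / 21.4 = 79.07 mg/L
k = ln2 / t½ = 0.693147 / 13.7 = 0.05059 h⁻¹
C = C₀ · e^(−k·t) = 79.07 × e^(−0.05059 × 47.4)
  = 79.07 × 0.09090 = 7.187 mg/L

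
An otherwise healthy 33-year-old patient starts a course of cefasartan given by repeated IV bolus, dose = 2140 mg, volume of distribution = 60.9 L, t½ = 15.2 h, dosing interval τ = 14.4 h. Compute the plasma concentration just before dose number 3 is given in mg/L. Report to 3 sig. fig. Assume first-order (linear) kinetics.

C₀ per dose = Dose / Vd = 2140 / 60.9 = 35.14 mg/L
k = ln2 / t½ = 0.693147 / 15.2 = 0.04560 h⁻¹
Fraction remaining after one interval: r = e^(−kτ) = e^(−0.04560 × 14.4) = 0.5186
Before dose 3, 2 doses have been given (aged 1τ, 2τ).
C_trough = C₀ × (r + r²) = 35.14 × (0.5186 + 0.2689) = 27.67 mg/L

27.7 mg/L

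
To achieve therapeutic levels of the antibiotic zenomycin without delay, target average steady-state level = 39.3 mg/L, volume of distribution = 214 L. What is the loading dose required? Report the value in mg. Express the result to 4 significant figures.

8410 mg

LD = Css × Vd = 39.3 × 214 = 8410 mg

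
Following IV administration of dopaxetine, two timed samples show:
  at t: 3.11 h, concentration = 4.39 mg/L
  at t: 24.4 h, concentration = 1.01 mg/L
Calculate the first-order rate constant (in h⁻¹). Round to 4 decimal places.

0.0690 h⁻¹

k = ln(C₁/C₂) / (t₂ − t₁) = ln(4.39/1.01) / (24.4 − 3.11)
  = 1.469 / 21.29 = 0.06900 h⁻¹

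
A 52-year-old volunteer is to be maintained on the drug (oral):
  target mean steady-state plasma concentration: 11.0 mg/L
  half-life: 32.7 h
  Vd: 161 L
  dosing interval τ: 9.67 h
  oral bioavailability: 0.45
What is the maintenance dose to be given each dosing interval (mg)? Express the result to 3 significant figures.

807 mg

k = ln2 / t½ = 0.693147 / 32.7 = 0.02120 h⁻¹
CL = k × Vd = 0.02120 × 161 = 3.413 L/h
At steady state, F × (Dose/τ) = Css × CL.
Dose = Css × CL × τ / F = 11.0 × 3.413 × 9.67 / 0.45 = 806.8 mg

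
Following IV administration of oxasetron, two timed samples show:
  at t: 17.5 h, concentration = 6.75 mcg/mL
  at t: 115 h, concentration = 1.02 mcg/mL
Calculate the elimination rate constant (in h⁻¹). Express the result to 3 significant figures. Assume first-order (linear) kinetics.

0.0194 h⁻¹

k = ln(C₁/C₂) / (t₂ − t₁) = ln(6.75/1.02) / (115 − 17.5)
  = 1.890 / 97.50 = 0.01938 h⁻¹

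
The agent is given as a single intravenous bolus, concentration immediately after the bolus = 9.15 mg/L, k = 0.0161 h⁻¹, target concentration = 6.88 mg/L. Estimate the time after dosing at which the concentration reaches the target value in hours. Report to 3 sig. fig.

17.7 h

t = ln(C₀ / C) / k = ln(9.150 / 6.88) / 0.01610
  = ln(1.330) / 0.01610 = 0.2852 / 0.01610 = 17.71 h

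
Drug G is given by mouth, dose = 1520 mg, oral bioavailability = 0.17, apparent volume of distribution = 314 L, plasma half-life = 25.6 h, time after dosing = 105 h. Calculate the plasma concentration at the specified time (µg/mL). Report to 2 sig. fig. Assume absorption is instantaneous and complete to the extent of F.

0.048 µg/mL

Amount reaching circulation = F × Dose = 0.17 × 1520 = 258.4 mg
C₀ = F·Dose / Vd = 258.4 / 314 = 0.8229 mg/L
k = ln2 / t½ = 0.693147 / 25.6 = 0.02708 h⁻¹
C = C₀ · e^(−k·t) = 0.8229 × e^(−0.02708 × 105)
  = 0.8229 × 0.05823 = 0.04792 mg/L
(0.04792 mg/L = 0.04792 µg/mL)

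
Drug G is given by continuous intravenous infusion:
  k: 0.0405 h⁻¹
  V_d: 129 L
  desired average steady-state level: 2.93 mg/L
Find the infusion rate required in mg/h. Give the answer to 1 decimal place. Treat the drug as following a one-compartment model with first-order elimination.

CL = k × Vd = 0.04050 × 129 = 5.225 L/h
At steady state, infusion rate R₀ = Css × CL = 2.93 × 5.225 = 15.31 mg/h

15.3 mg/h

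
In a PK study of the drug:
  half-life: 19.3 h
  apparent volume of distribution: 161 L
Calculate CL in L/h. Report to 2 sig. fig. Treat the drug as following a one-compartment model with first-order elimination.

k = ln2 / t½ = 0.693147 / 19.3 = 0.03591 h⁻¹
CL = k × Vd = 0.03591 × 161 = 5.782 L/h

5.8 L/h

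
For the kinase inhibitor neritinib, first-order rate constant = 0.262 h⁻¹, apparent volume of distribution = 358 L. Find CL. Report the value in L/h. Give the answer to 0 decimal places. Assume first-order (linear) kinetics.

94 L/h

CL = k × Vd = 0.262 × 358 = 93.80 L/h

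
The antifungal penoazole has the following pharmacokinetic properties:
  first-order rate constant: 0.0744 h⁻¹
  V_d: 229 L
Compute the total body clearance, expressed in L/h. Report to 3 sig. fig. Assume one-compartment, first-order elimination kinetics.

17.0 L/h

CL = k × Vd = 0.0744 × 229 = 17.04 L/h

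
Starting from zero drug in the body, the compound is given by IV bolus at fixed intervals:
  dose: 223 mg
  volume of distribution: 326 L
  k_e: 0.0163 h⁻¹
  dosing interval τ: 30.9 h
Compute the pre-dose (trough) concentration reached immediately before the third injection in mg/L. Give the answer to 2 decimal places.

C₀ per dose = Dose / Vd = 223 / 326 = 0.6840 mg/L
Fraction remaining after one interval: r = e^(−kτ) = e^(−0.01630 × 30.9) = 0.6043
Before dose 3, 2 doses have been given (aged 1τ, 2τ).
C_trough = C₀ × (r + r²) = 0.6840 × (0.6043 + 0.3652) = 0.6631 mg/L

0.66 mg/L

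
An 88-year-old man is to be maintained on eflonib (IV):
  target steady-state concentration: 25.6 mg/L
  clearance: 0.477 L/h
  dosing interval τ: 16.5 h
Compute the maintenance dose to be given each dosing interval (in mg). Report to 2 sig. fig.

At steady state, Dose/τ = Css × CL.
Dose = Css × CL × τ = 25.6 × 0.4770 × 16.5 = 201.5 mg

200 mg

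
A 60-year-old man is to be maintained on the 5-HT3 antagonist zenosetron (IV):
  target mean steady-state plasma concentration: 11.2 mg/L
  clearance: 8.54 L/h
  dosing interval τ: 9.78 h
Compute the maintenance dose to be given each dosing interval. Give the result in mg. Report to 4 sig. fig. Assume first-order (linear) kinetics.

At steady state, Dose/τ = Css × CL.
Dose = Css × CL × τ = 11.2 × 8.540 × 9.78 = 935.4 mg

935.4 mg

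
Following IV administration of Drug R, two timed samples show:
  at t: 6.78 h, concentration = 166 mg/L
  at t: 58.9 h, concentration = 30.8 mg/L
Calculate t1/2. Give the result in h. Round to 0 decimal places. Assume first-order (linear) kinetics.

21 h

k = ln(C₁/C₂) / (t₂ − t₁) = ln(166/30.8) / (58.9 − 6.78)
  = 1.684 / 52.12 = 0.03231 h⁻¹
t½ = ln2 / k = 0.693147 / 0.03231 = 21.45 h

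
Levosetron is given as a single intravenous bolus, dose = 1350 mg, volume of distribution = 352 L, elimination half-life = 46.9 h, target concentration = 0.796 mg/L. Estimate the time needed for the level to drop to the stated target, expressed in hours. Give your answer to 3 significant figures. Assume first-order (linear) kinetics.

106 h

C₀ = Dose / Vd = 1350 / 352 = 3.835 mg/L
k = ln2 / t½ = 0.693147 / 46.9 = 0.01478 h⁻¹
t = ln(C₀ / C) / k = ln(3.835 / 0.796) / 0.01478
  = ln(4.818) / 0.01478 = 1.572 / 0.01478 = 106.4 h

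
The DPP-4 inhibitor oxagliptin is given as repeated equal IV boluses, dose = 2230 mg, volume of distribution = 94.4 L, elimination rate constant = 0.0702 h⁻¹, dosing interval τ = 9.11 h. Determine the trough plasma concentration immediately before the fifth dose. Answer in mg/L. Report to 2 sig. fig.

24 mg/L

C₀ per dose = Dose / Vd = 2230 / 94.4 = 23.62 mg/L
Fraction remaining after one interval: r = e^(−kτ) = e^(−0.07020 × 9.11) = 0.5275
Before dose 5, 4 doses have been given (aged 1τ, 2τ, 3τ, 4τ).
C_trough = C₀ × (r + r² + … + r^4) = C₀ × r(1−r^4)/(1−r)
        = 23.62 × 0.5275 × (1 − 0.07743) / (1 − 0.5275) = 24.33 mg/L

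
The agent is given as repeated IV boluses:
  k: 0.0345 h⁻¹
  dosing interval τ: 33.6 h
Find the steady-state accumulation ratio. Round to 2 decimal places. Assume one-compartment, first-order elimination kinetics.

e^(−kτ) = e^(−0.03450 × 33.6) = 0.3137
Accumulation ratio R = 1 / (1 − e^(−kτ)) = 1 / (1 − 0.3137) = 1.457

1.46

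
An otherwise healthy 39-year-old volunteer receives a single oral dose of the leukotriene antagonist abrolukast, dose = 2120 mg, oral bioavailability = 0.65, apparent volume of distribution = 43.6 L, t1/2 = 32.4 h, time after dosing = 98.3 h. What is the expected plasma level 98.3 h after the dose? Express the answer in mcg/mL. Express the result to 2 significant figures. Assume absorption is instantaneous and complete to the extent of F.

3.9 mcg/mL

Amount reaching circulation = F × Dose = 0.65 × 2120 = 1378 mg
C₀ = F·Dose / Vd = 1378 / 43.6 = 31.61 mg/L
k = ln2 / t½ = 0.693147 / 32.4 = 0.02139 h⁻¹
C = C₀ · e^(−k·t) = 31.61 × e^(−0.02139 × 98.3)
  = 31.61 × 0.1221 = 3.860 mg/L
(3.860 mg/L = 3.860 mcg/mL)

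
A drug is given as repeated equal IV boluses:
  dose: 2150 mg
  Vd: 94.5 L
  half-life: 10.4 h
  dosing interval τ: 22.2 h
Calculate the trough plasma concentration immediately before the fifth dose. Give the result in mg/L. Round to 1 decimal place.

6.7 mg/L

C₀ per dose = Dose / Vd = 2150 / 94.5 = 22.75 mg/L
k = ln2 / t½ = 0.693147 / 10.4 = 0.06665 h⁻¹
Fraction remaining after one interval: r = e^(−kτ) = e^(−0.06665 × 22.2) = 0.2277
Before dose 5, 4 doses have been given (aged 1τ, 2τ, 3τ, 4τ).
C_trough = C₀ × (r + r² + … + r^4) = C₀ × r(1−r^4)/(1−r)
        = 22.75 × 0.2277 × (1 − 0.002688) / (1 − 0.2277) = 6.689 mg/L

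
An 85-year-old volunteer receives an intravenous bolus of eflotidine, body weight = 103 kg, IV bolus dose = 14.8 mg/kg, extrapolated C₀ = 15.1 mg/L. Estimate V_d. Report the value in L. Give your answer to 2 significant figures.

100 L

Dose = 14.8 × 103 = 1524 mg
Vd = Dose / C₀ = 1524 / 15.1 = 100.9 L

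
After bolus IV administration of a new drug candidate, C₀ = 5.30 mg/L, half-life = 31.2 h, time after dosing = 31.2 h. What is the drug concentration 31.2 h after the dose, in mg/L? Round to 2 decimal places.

k = ln2 / t½ = 0.693147 / 31.2 = 0.02222 h⁻¹
C = C₀ · e^(−k·t) = 5.300 × e^(−0.02222 × 31.2)
  = 5.300 × 0.4999 = 2.649 mg/L

2.65 mg/L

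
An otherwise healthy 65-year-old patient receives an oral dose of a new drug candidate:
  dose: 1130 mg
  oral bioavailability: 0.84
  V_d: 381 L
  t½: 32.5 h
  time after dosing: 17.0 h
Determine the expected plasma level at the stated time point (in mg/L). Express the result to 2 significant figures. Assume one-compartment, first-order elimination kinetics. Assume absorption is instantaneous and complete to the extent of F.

Amount reaching circulation = F × Dose = 0.84 × 1130 = 949.2 mg
C₀ = F·Dose / Vd = 949.2 / 381 = 2.491 mg/L
k = ln2 / t½ = 0.693147 / 32.5 = 0.02133 h⁻¹
C = C₀ · e^(−k·t) = 2.491 × e^(−0.02133 × 17.0)
  = 2.491 × 0.6959 = 1.733 mg/L

1.7 mg/L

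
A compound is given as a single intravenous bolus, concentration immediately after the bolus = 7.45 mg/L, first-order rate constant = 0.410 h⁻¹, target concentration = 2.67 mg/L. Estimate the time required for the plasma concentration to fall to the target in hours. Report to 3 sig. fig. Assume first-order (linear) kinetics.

2.50 h

t = ln(C₀ / C) / k = ln(7.450 / 2.67) / 0.4100
  = ln(2.790) / 0.4100 = 1.026 / 0.4100 = 2.502 h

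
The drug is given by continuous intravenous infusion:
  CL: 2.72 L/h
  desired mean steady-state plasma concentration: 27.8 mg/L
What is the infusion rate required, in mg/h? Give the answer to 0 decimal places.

At steady state, infusion rate R₀ = Css × CL = 27.8 × 2.720 = 75.62 mg/h

76 mg/h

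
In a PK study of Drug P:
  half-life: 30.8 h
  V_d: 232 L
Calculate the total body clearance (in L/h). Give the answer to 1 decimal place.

5.2 L/h

k = ln2 / t½ = 0.693147 / 30.8 = 0.02250 h⁻¹
CL = k × Vd = 0.02250 × 232 = 5.220 L/h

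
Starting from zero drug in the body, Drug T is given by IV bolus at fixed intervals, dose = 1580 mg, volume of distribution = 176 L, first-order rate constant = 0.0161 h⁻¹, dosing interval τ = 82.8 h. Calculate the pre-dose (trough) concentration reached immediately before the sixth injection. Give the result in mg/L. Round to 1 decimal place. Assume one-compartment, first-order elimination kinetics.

3.2 mg/L

C₀ per dose = Dose / Vd = 1580 / 176 = 8.977 mg/L
Fraction remaining after one interval: r = e^(−kτ) = e^(−0.01610 × 82.8) = 0.2637
Before dose 6, 5 doses have been given (aged 1τ, 2τ, 3τ, 4τ, 5τ).
C_trough = C₀ × (r + r² + … + r^5) = C₀ × r(1−r^5)/(1−r)
        = 8.977 × 0.2637 × (1 − 0.001275) / (1 − 0.2637) = 3.211 mg/L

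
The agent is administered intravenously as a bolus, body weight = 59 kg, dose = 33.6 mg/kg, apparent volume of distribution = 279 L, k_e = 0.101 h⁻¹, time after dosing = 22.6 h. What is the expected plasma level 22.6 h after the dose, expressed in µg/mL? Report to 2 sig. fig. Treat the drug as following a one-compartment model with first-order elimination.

0.72 µg/mL

Total dose = 33.6 × 59 = 1982 mg
C₀ = Dose / Vd = 1982 / 279 = 7.104 mg/L
C = C₀ · e^(−k·t) = 7.104 × e^(−0.1010 × 22.6)
  = 7.104 × 0.1020 = 0.7246 mg/L
(0.7246 mg/L = 0.7246 µg/mL)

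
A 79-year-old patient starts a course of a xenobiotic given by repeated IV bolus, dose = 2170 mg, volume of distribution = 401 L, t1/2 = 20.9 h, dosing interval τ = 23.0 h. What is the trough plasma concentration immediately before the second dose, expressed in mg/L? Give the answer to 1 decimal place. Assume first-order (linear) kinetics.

2.5 mg/L

C₀ per dose = Dose / Vd = 2170 / 401 = 5.411 mg/L
k = ln2 / t½ = 0.693147 / 20.9 = 0.03316 h⁻¹
Fraction remaining after one interval: r = e^(−kτ) = e^(−0.03316 × 23.0) = 0.4664
Before dose 2, 1 dose has been given (aged 1τ).
C_trough = C₀ × r = 5.411 × 0.4664 = 2.524 mg/L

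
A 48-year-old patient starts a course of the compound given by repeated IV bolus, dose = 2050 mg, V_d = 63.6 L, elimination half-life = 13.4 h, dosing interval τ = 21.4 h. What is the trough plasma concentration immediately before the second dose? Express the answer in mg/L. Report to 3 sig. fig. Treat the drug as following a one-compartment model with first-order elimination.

10.7 mg/L

C₀ per dose = Dose / Vd = 2050 / 63.6 = 32.23 mg/L
k = ln2 / t½ = 0.693147 / 13.4 = 0.05173 h⁻¹
Fraction remaining after one interval: r = e^(−kτ) = e^(−0.05173 × 21.4) = 0.3305
Before dose 2, 1 dose has been given (aged 1τ).
C_trough = C₀ × r = 32.23 × 0.3305 = 10.65 mg/L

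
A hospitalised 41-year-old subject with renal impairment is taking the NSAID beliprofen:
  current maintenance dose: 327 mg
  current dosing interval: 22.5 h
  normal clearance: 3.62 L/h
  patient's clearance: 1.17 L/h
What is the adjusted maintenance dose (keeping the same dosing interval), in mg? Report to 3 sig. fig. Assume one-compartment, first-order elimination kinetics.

106 mg

To keep the same average steady-state level, dosing rate must scale with clearance.
CL ratio = 1.17 / 3.62 = 0.3232
New dose (same interval) = 327 × 0.3232 = 105.7 mg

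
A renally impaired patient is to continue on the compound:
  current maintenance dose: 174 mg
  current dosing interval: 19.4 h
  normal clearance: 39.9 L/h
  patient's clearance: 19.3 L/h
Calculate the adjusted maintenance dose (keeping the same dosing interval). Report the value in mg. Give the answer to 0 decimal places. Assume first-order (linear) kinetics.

To keep the same average steady-state level, dosing rate must scale with clearance.
CL ratio = 19.3 / 39.9 = 0.4837
New dose (same interval) = 174 × 0.4837 = 84.16 mg

84 mg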